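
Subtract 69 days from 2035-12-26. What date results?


Start: 2035-12-26, subtract 69 days
Back 26 days from December 26 reaches November 30, 2035 -> 43 left
November 2035 has 30 days -> back to October 31, 2035 -> 13 left
October 2035: 31 - 13 = 18 -> lands on October 18

Result: 2035-10-18


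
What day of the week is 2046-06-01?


Date: June 1, 2046
Anchor: Jan 1, 2046. With p = 2046 - 1 = 2045: (p + p//4 - p//100 + p//400) mod 7 = (2045 + 511 - 20 + 5) mod 7 = 2541 mod 7 = 0 -> Monday (Mon=0 ... Sun=6)
Days before June (Jan-May): 151; offset = 151 + 1 - 1 = 151
Weekday index = (0 + 151) mod 7 = 4

Day of the week: Friday


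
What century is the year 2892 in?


Century = (year - 1) // 100 + 1
= (2892 - 1) // 100 + 1
= 2891 // 100 + 1
= 28 + 1

29th century


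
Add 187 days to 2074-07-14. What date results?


Start: 2074-07-14, add 187 days
July 2074 has 31 days: 31 - 14 = 17 days to July 31 -> 170 left
August 2074 has 31 days -> 139 left
September 2074 has 30 days -> 109 left
October 2074 has 31 days -> 78 left
November 2074 has 30 days -> 48 left
December 2074 has 31 days -> 17 left
January 2075: 17 <= 31 -> lands on January 17

Result: 2075-01-17


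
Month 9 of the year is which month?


Month 9 of 12

September


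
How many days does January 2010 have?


January 2010

31 days


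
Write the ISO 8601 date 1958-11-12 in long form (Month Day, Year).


ISO 1958-11-12 parses as year=1958, month=11, day=12
Month 11 -> November

November 12, 1958


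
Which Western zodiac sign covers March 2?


Date: March 2
Conventional tropical zodiac dates: Pisces from February 19 onward; Aries starts March 21
March 2 falls within the Pisces range

Pisces


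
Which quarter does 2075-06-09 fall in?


Month: June (month 6)
Q1: Jan-Mar, Q2: Apr-Jun, Q3: Jul-Sep, Q4: Oct-Dec

Q2


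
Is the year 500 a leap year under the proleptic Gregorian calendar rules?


Gregorian leap year rule: divisible by 4, but not by 100, unless also by 400.
500 is divisible by 100 but not 400 -> not a leap year

No


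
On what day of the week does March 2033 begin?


Target: March 1, 2033
Anchor: Jan 1, 2033. With p = 2033 - 1 = 2032: (p + p//4 - p//100 + p//400) mod 7 = (2032 + 508 - 20 + 5) mod 7 = 2525 mod 7 = 5 -> Saturday (Mon=0 ... Sun=6)
Days before March (Jan-Feb): 59 days
Weekday index = (5 + 59) mod 7 = 1

Tuesday


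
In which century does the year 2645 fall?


Century = (year - 1) // 100 + 1
= (2645 - 1) // 100 + 1
= 2644 // 100 + 1
= 26 + 1

27th century


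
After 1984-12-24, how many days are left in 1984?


Day of year: 359 of 366
Remaining = 366 - 359

7 days


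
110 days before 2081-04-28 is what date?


Start: 2081-04-28, subtract 110 days
Back 28 days from April 28 reaches March 31, 2081 -> 82 left
March 2081 has 31 days -> back to February 28, 2081 -> 51 left
February 2081 has 28 days -> back to January 31, 2081 -> 23 left
January 2081: 31 - 23 = 8 -> lands on January 8

Result: 2081-01-08


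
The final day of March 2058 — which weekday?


March 2058 has 31 days
Anchor: Jan 1, 2058. With p = 2058 - 1 = 2057: (p + p//4 - p//100 + p//400) mod 7 = (2057 + 514 - 20 + 5) mod 7 = 2556 mod 7 = 1 -> Tuesday (Mon=0 ... Sun=6)
Days before March (Jan-Feb): 59; March 1 index = (1 + 59) mod 7 = 4 -> Friday
Last day offset: 31 - 1 = 30 days
Weekday index = (4 + 30) mod 7 = 6

Sunday, March 31


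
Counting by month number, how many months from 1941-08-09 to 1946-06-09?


From August 1941 to June 1946
5 years * 12 = 60 months, minus 2 months = 58

58 months


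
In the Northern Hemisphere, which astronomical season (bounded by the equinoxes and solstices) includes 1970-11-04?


Date: November 4
Astronomical Autumn (approx.; exact equinox/solstice day varies by year): September 22 to December 20
November 4 falls within the Autumn window

Autumn


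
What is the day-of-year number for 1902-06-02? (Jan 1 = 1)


Date: June 2, 1902
Days in months 1 through 5: 151
Plus 2 days in June

Day of year: 153


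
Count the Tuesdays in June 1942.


June 1942 has 30 days
Anchor: Jan 1, 1942. With p = 1942 - 1 = 1941: (p + p//4 - p//100 + p//400) mod 7 = (1941 + 485 - 19 + 4) mod 7 = 2411 mod 7 = 3 -> Thursday (Mon=0 ... Sun=6)
Days before June (Jan-May): 151; June 1 index = (3 + 151) mod 7 = 0 -> Monday
First Tuesday is June 2
Tuesdays: 2, 9, 16, 23, 30

5 Tuesdays


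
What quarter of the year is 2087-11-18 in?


Month: November (month 11)
Q1: Jan-Mar, Q2: Apr-Jun, Q3: Jul-Sep, Q4: Oct-Dec

Q4


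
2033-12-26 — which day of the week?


Date: December 26, 2033
Anchor: Jan 1, 2033. With p = 2033 - 1 = 2032: (p + p//4 - p//100 + p//400) mod 7 = (2032 + 508 - 20 + 5) mod 7 = 2525 mod 7 = 5 -> Saturday (Mon=0 ... Sun=6)
Days before December (Jan-Nov): 334; offset = 334 + 26 - 1 = 359
Weekday index = (5 + 359) mod 7 = 0

Day of the week: Monday


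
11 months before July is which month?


July is month 7
7 - 11 = -4; wrap: -4 + 12 = 8

August


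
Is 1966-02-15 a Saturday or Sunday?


Anchor: Jan 1, 1966. With p = 1966 - 1 = 1965: (p + p//4 - p//100 + p//400) mod 7 = (1965 + 491 - 19 + 4) mod 7 = 2441 mod 7 = 5 -> Saturday (Mon=0 ... Sun=6)
Day of year: 46; offset = 45
Weekday index = (5 + 45) mod 7 = 1 -> Tuesday
Weekend days: Saturday, Sunday

No


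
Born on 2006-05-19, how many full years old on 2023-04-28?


Birth: 2006-05-19
Reference: 2023-04-28
Year difference: 2023 - 2006 = 17
Birthday not yet reached in 2023, subtract 1

16 years old


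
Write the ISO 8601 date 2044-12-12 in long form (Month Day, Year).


ISO 2044-12-12 parses as year=2044, month=12, day=12
Month 12 -> December

December 12, 2044


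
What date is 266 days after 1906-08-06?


Start: 1906-08-06, add 266 days
August 1906 has 31 days: 31 - 6 = 25 days to August 31 -> 241 left
September 1906 has 30 days -> 211 left
October 1906 has 31 days -> 180 left
November 1906 has 30 days -> 150 left
December 1906 has 31 days -> 119 left
January 1907 has 31 days -> 88 left
February 1907 has 28 days -> 60 left
March 1907 has 31 days -> 29 left
April 1907: 29 <= 30 -> lands on April 29

Result: 1907-04-29


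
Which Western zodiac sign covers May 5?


Date: May 5
Conventional tropical zodiac dates: Taurus from April 20 onward; Gemini starts May 21
May 5 falls within the Taurus range

Taurus


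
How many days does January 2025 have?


January 2025

31 days


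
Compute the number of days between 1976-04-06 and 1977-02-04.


From 1976-04-06 to 1977-02-04
1976-04-06: days before April = 31 + 29 + 31 = 91 (1976 is a leap year); day of year = 91 + 6 = 97
1977-02-04: days before February = 31; day of year = 31 + 4 = 35
Rest of 1976: 366 - 97 = 269
Total = 269 + 35 = 304

304 days


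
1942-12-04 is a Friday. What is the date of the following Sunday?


Current: Friday
Target: Sunday
Days ahead: 2

Next Sunday: 1942-12-06


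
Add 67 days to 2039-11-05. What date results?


Start: 2039-11-05, add 67 days
November 2039 has 30 days: 30 - 5 = 25 days to November 30 -> 42 left
December 2039 has 31 days -> 11 left
January 2040: 11 <= 31 -> lands on January 11

Result: 2040-01-11


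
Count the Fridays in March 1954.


March 1954 has 31 days
Anchor: Jan 1, 1954. With p = 1954 - 1 = 1953: (p + p//4 - p//100 + p//400) mod 7 = (1953 + 488 - 19 + 4) mod 7 = 2426 mod 7 = 4 -> Friday (Mon=0 ... Sun=6)
Days before March (Jan-Feb): 59; March 1 index = (4 + 59) mod 7 = 0 -> Monday
First Friday is March 5
Fridays: 5, 12, 19, 26

4 Fridays


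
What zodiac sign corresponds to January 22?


Date: January 22
Conventional tropical zodiac dates: Aquarius from January 20 onward; Pisces starts February 19
January 22 falls within the Aquarius range

Aquarius


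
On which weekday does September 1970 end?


September 1970 has 30 days
Anchor: Jan 1, 1970. With p = 1970 - 1 = 1969: (p + p//4 - p//100 + p//400) mod 7 = (1969 + 492 - 19 + 4) mod 7 = 2446 mod 7 = 3 -> Thursday (Mon=0 ... Sun=6)
Days before September (Jan-Aug): 243; September 1 index = (3 + 243) mod 7 = 1 -> Tuesday
Last day offset: 30 - 1 = 29 days
Weekday index = (1 + 29) mod 7 = 2

Wednesday, September 30


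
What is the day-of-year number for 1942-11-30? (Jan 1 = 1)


Date: November 30, 1942
Days in months 1 through 10: 304
Plus 30 days in November

Day of year: 334


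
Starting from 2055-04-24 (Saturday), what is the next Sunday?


Current: Saturday
Target: Sunday
Days ahead: 1

Next Sunday: 2055-04-25


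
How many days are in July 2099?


July 2099

31 days


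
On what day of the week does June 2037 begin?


Target: June 1, 2037
Anchor: Jan 1, 2037. With p = 2037 - 1 = 2036: (p + p//4 - p//100 + p//400) mod 7 = (2036 + 509 - 20 + 5) mod 7 = 2530 mod 7 = 3 -> Thursday (Mon=0 ... Sun=6)
Days before June (Jan-May): 151 days
Weekday index = (3 + 151) mod 7 = 0

Monday


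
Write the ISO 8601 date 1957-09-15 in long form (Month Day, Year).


ISO 1957-09-15 parses as year=1957, month=09, day=15
Month 9 -> September

September 15, 1957


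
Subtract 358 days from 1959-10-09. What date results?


Start: 1959-10-09, subtract 358 days
Back 9 days from October 9 reaches September 30, 1959 -> 349 left
September 1959 has 30 days -> back to August 31, 1959 -> 319 left
August 1959 has 31 days -> back to July 31, 1959 -> 288 left
July 1959 has 31 days -> back to June 30, 1959 -> 257 left
June 1959 has 30 days -> back to May 31, 1959 -> 227 left
May 1959 has 31 days -> back to April 30, 1959 -> 196 left
April 1959 has 30 days -> back to March 31, 1959 -> 166 left
March 1959 has 31 days -> back to February 28, 1959 -> 135 left
February 1959 has 28 days -> back to January 31, 1959 -> 107 left
January 1959 has 31 days -> back to December 31, 1958 -> 76 left
December 1958 has 31 days -> back to November 30, 1958 -> 45 left
November 1958 has 30 days -> back to October 31, 1958 -> 15 left
October 1958: 31 - 15 = 16 -> lands on October 16

Result: 1958-10-16


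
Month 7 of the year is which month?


Month 7 of 12

July


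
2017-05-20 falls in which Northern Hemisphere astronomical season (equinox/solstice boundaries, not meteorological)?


Date: May 20
Astronomical Spring (approx.; exact equinox/solstice day varies by year): March 20 to June 20
May 20 falls within the Spring window

Spring


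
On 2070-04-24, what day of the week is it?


Date: April 24, 2070
Anchor: Jan 1, 2070. With p = 2070 - 1 = 2069: (p + p//4 - p//100 + p//400) mod 7 = (2069 + 517 - 20 + 5) mod 7 = 2571 mod 7 = 2 -> Wednesday (Mon=0 ... Sun=6)
Days before April (Jan-Mar): 90; offset = 90 + 24 - 1 = 113
Weekday index = (2 + 113) mod 7 = 3

Day of the week: Thursday


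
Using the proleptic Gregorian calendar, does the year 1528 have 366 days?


Gregorian leap year rule: divisible by 4, but not by 100, unless also by 400.
1528 is divisible by 4 but not 100 -> leap year

Yes


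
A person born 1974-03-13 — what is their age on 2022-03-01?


Birth: 1974-03-13
Reference: 2022-03-01
Year difference: 2022 - 1974 = 48
Birthday not yet reached in 2022, subtract 1

47 years old


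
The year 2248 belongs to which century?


Century = (year - 1) // 100 + 1
= (2248 - 1) // 100 + 1
= 2247 // 100 + 1
= 22 + 1

23rd century


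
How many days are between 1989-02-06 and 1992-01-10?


From 1989-02-06 to 1992-01-10
1989-02-06: days before February = 31; day of year = 31 + 6 = 37
1992-01-10: day of year = 10
Rest of 1989: 365 - 37 = 328
Full years 1990 (365), 1991 (365): 730
Total = 328 + 730 + 10 = 1068

1068 days


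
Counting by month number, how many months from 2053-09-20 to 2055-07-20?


From September 2053 to July 2055
2 years * 12 = 24 months, minus 2 months = 22

22 months


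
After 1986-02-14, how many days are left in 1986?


Day of year: 45 of 365
Remaining = 365 - 45

320 days


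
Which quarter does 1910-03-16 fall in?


Month: March (month 3)
Q1: Jan-Mar, Q2: Apr-Jun, Q3: Jul-Sep, Q4: Oct-Dec

Q1


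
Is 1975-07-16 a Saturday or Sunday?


Anchor: Jan 1, 1975. With p = 1975 - 1 = 1974: (p + p//4 - p//100 + p//400) mod 7 = (1974 + 493 - 19 + 4) mod 7 = 2452 mod 7 = 2 -> Wednesday (Mon=0 ... Sun=6)
Day of year: 197; offset = 196
Weekday index = (2 + 196) mod 7 = 2 -> Wednesday
Weekend days: Saturday, Sunday

No


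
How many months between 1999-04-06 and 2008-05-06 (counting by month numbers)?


From April 1999 to May 2008
9 years * 12 = 108 months, plus 1 month = 109

109 months


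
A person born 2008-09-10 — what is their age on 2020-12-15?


Birth: 2008-09-10
Reference: 2020-12-15
Year difference: 2020 - 2008 = 12

12 years old


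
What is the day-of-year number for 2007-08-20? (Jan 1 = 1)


Date: August 20, 2007
Days in months 1 through 7: 212
Plus 20 days in August

Day of year: 232


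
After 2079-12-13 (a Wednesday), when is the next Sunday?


Current: Wednesday
Target: Sunday
Days ahead: 4

Next Sunday: 2079-12-17


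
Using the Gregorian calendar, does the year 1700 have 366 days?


Gregorian leap year rule: divisible by 4, but not by 100, unless also by 400.
1700 is divisible by 100 but not 400 -> not a leap year

No


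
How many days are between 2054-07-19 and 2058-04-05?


From 2054-07-19 to 2058-04-05
2054-07-19: days before July = 31 + 28 + 31 + 30 + 31 + 30 = 181 (2054 is not a leap year); day of year = 181 + 19 = 200
2058-04-05: days before April = 31 + 28 + 31 = 90 (2058 is not a leap year); day of year = 90 + 5 = 95
Rest of 2054: 365 - 200 = 165
Full years 2055 (365), 2056 (366), 2057 (365): 1096
Total = 165 + 1096 + 95 = 1356

1356 days


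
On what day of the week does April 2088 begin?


Target: April 1, 2088
Anchor: Jan 1, 2088. With p = 2088 - 1 = 2087: (p + p//4 - p//100 + p//400) mod 7 = (2087 + 521 - 20 + 5) mod 7 = 2593 mod 7 = 3 -> Thursday (Mon=0 ... Sun=6)
Days before April (Jan-Mar): 91 days
Weekday index = (3 + 91) mod 7 = 3

Thursday


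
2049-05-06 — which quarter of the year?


Month: May (month 5)
Q1: Jan-Mar, Q2: Apr-Jun, Q3: Jul-Sep, Q4: Oct-Dec

Q2


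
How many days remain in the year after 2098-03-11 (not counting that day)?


Day of year: 70 of 365
Remaining = 365 - 70

295 days


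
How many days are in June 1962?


June 1962

30 days


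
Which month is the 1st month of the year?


Month 1 of 12

January


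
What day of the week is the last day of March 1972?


March 1972 has 31 days
Anchor: Jan 1, 1972. With p = 1972 - 1 = 1971: (p + p//4 - p//100 + p//400) mod 7 = (1971 + 492 - 19 + 4) mod 7 = 2448 mod 7 = 5 -> Saturday (Mon=0 ... Sun=6)
Days before March (Jan-Feb): 60; March 1 index = (5 + 60) mod 7 = 2 -> Wednesday
Last day offset: 31 - 1 = 30 days
Weekday index = (2 + 30) mod 7 = 4

Friday, March 31


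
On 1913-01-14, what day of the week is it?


Date: January 14, 1913
Anchor: Jan 1, 1913. With p = 1913 - 1 = 1912: (p + p//4 - p//100 + p//400) mod 7 = (1912 + 478 - 19 + 4) mod 7 = 2375 mod 7 = 2 -> Wednesday (Mon=0 ... Sun=6)
Days into year = 14 - 1 = 13
Weekday index = (2 + 13) mod 7 = 1

Day of the week: Tuesday


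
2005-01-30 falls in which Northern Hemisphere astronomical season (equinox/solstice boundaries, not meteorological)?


Date: January 30
Astronomical Winter (approx.; exact equinox/solstice day varies by year): December 21 to March 19
January 30 falls within the Winter window

Winter


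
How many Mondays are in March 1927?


March 1927 has 31 days
Anchor: Jan 1, 1927. With p = 1927 - 1 = 1926: (p + p//4 - p//100 + p//400) mod 7 = (1926 + 481 - 19 + 4) mod 7 = 2392 mod 7 = 5 -> Saturday (Mon=0 ... Sun=6)
Days before March (Jan-Feb): 59; March 1 index = (5 + 59) mod 7 = 1 -> Tuesday
First Monday is March 7
Mondays: 7, 14, 21, 28

4 Mondays


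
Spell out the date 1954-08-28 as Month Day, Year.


ISO 1954-08-28 parses as year=1954, month=08, day=28
Month 8 -> August

August 28, 1954


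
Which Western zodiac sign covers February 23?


Date: February 23
Conventional tropical zodiac dates: Pisces from February 19 onward; Aries starts March 21
February 23 falls within the Pisces range

Pisces


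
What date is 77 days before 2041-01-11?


Start: 2041-01-11, subtract 77 days
Back 11 days from January 11 reaches December 31, 2040 -> 66 left
December 2040 has 31 days -> back to November 30, 2040 -> 35 left
November 2040 has 30 days -> back to October 31, 2040 -> 5 left
October 2040: 31 - 5 = 26 -> lands on October 26

Result: 2040-10-26


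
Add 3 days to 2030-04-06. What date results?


Start: 2030-04-06, add 3 days
April 2030 has 30 days; 6 + 3 = 9 stays within April

Result: 2030-04-09


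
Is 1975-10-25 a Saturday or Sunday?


Anchor: Jan 1, 1975. With p = 1975 - 1 = 1974: (p + p//4 - p//100 + p//400) mod 7 = (1974 + 493 - 19 + 4) mod 7 = 2452 mod 7 = 2 -> Wednesday (Mon=0 ... Sun=6)
Day of year: 298; offset = 297
Weekday index = (2 + 297) mod 7 = 5 -> Saturday
Weekend days: Saturday, Sunday

Yes


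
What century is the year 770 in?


Century = (year - 1) // 100 + 1
= (770 - 1) // 100 + 1
= 769 // 100 + 1
= 7 + 1

8th century


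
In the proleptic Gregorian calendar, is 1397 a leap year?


Gregorian leap year rule: divisible by 4, but not by 100, unless also by 400.
1397 is not divisible by 4 -> not a leap year

No


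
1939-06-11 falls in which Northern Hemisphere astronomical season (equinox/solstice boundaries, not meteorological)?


Date: June 11
Astronomical Spring (approx.; exact equinox/solstice day varies by year): March 20 to June 20
June 11 falls within the Spring window

Spring


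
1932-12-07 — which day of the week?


Date: December 7, 1932
Anchor: Jan 1, 1932. With p = 1932 - 1 = 1931: (p + p//4 - p//100 + p//400) mod 7 = (1931 + 482 - 19 + 4) mod 7 = 2398 mod 7 = 4 -> Friday (Mon=0 ... Sun=6)
Days before December (Jan-Nov): 335; offset = 335 + 7 - 1 = 341
Weekday index = (4 + 341) mod 7 = 2

Day of the week: Wednesday


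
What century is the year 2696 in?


Century = (year - 1) // 100 + 1
= (2696 - 1) // 100 + 1
= 2695 // 100 + 1
= 26 + 1

27th century


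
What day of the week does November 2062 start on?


Target: November 1, 2062
Anchor: Jan 1, 2062. With p = 2062 - 1 = 2061: (p + p//4 - p//100 + p//400) mod 7 = (2061 + 515 - 20 + 5) mod 7 = 2561 mod 7 = 6 -> Sunday (Mon=0 ... Sun=6)
Days before November (Jan-Oct): 304 days
Weekday index = (6 + 304) mod 7 = 2

Wednesday


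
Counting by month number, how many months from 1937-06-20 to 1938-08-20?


From June 1937 to August 1938
1 year * 12 = 12 months, plus 2 months = 14

14 months


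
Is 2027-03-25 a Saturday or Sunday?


Anchor: Jan 1, 2027. With p = 2027 - 1 = 2026: (p + p//4 - p//100 + p//400) mod 7 = (2026 + 506 - 20 + 5) mod 7 = 2517 mod 7 = 4 -> Friday (Mon=0 ... Sun=6)
Day of year: 84; offset = 83
Weekday index = (4 + 83) mod 7 = 3 -> Thursday
Weekend days: Saturday, Sunday

No


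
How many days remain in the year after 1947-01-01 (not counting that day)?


Day of year: 1 of 365
Remaining = 365 - 1

364 days


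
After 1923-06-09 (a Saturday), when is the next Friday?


Current: Saturday
Target: Friday
Days ahead: 6

Next Friday: 1923-06-15


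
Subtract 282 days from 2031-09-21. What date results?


Start: 2031-09-21, subtract 282 days
Back 21 days from September 21 reaches August 31, 2031 -> 261 left
August 2031 has 31 days -> back to July 31, 2031 -> 230 left
July 2031 has 31 days -> back to June 30, 2031 -> 199 left
June 2031 has 30 days -> back to May 31, 2031 -> 169 left
May 2031 has 31 days -> back to April 30, 2031 -> 138 left
April 2031 has 30 days -> back to March 31, 2031 -> 108 left
March 2031 has 31 days -> back to February 28, 2031 -> 77 left
February 2031 has 28 days -> back to January 31, 2031 -> 49 left
January 2031 has 31 days -> back to December 31, 2030 -> 18 left
December 2030: 31 - 18 = 13 -> lands on December 13

Result: 2030-12-13


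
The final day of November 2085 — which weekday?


November 2085 has 30 days
Anchor: Jan 1, 2085. With p = 2085 - 1 = 2084: (p + p//4 - p//100 + p//400) mod 7 = (2084 + 521 - 20 + 5) mod 7 = 2590 mod 7 = 0 -> Monday (Mon=0 ... Sun=6)
Days before November (Jan-Oct): 304; November 1 index = (0 + 304) mod 7 = 3 -> Thursday
Last day offset: 30 - 1 = 29 days
Weekday index = (3 + 29) mod 7 = 4

Friday, November 30


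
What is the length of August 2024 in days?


August 2024

31 days


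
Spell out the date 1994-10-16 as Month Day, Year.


ISO 1994-10-16 parses as year=1994, month=10, day=16
Month 10 -> October

October 16, 1994


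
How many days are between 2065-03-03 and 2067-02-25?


From 2065-03-03 to 2067-02-25
2065-03-03: days before March = 31 + 28 = 59 (2065 is not a leap year); day of year = 59 + 3 = 62
2067-02-25: days before February = 31; day of year = 31 + 25 = 56
Rest of 2065: 365 - 62 = 303
Full years 2066 (365): 365
Total = 303 + 365 + 56 = 724

724 days


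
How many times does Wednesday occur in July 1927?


July 1927 has 31 days
Anchor: Jan 1, 1927. With p = 1927 - 1 = 1926: (p + p//4 - p//100 + p//400) mod 7 = (1926 + 481 - 19 + 4) mod 7 = 2392 mod 7 = 5 -> Saturday (Mon=0 ... Sun=6)
Days before July (Jan-Jun): 181; July 1 index = (5 + 181) mod 7 = 4 -> Friday
First Wednesday is July 6
Wednesdays: 6, 13, 20, 27

4 Wednesdays


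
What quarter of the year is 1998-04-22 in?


Month: April (month 4)
Q1: Jan-Mar, Q2: Apr-Jun, Q3: Jul-Sep, Q4: Oct-Dec

Q2


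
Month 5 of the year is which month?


Month 5 of 12

May


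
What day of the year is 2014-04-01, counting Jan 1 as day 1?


Date: April 1, 2014
Days in months 1 through 3: 90
Plus 1 days in April

Day of year: 91


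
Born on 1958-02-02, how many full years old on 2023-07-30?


Birth: 1958-02-02
Reference: 2023-07-30
Year difference: 2023 - 1958 = 65

65 years old


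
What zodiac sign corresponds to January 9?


Date: January 9
Conventional tropical zodiac dates: Capricorn from December 22 onward; Aquarius starts January 20
January 9 falls within the Capricorn range

Capricorn


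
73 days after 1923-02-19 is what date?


Start: 1923-02-19, add 73 days
February 1923 has 28 days: 28 - 19 = 9 days to February 28 -> 64 left
March 1923 has 31 days -> 33 left
April 1923 has 30 days -> 3 left
May 1923: 3 <= 31 -> lands on May 3

Result: 1923-05-03


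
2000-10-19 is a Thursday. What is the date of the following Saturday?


Current: Thursday
Target: Saturday
Days ahead: 2

Next Saturday: 2000-10-21


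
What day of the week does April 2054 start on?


Target: April 1, 2054
Anchor: Jan 1, 2054. With p = 2054 - 1 = 2053: (p + p//4 - p//100 + p//400) mod 7 = (2053 + 513 - 20 + 5) mod 7 = 2551 mod 7 = 3 -> Thursday (Mon=0 ... Sun=6)
Days before April (Jan-Mar): 90 days
Weekday index = (3 + 90) mod 7 = 2

Wednesday


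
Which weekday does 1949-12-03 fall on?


Date: December 3, 1949
Anchor: Jan 1, 1949. With p = 1949 - 1 = 1948: (p + p//4 - p//100 + p//400) mod 7 = (1948 + 487 - 19 + 4) mod 7 = 2420 mod 7 = 5 -> Saturday (Mon=0 ... Sun=6)
Days before December (Jan-Nov): 334; offset = 334 + 3 - 1 = 336
Weekday index = (5 + 336) mod 7 = 5

Day of the week: Saturday


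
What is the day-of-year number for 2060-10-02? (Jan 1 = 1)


Date: October 2, 2060
Days in months 1 through 9: 274
Plus 2 days in October

Day of year: 276


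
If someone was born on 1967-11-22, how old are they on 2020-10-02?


Birth: 1967-11-22
Reference: 2020-10-02
Year difference: 2020 - 1967 = 53
Birthday not yet reached in 2020, subtract 1

52 years old


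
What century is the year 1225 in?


Century = (year - 1) // 100 + 1
= (1225 - 1) // 100 + 1
= 1224 // 100 + 1
= 12 + 1

13th century


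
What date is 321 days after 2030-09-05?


Start: 2030-09-05, add 321 days
September 2030 has 30 days: 30 - 5 = 25 days to September 30 -> 296 left
October 2030 has 31 days -> 265 left
November 2030 has 30 days -> 235 left
December 2030 has 31 days -> 204 left
January 2031 has 31 days -> 173 left
February 2031 has 28 days -> 145 left
March 2031 has 31 days -> 114 left
April 2031 has 30 days -> 84 left
May 2031 has 31 days -> 53 left
June 2031 has 30 days -> 23 left
July 2031: 23 <= 31 -> lands on July 23

Result: 2031-07-23


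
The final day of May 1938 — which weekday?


May 1938 has 31 days
Anchor: Jan 1, 1938. With p = 1938 - 1 = 1937: (p + p//4 - p//100 + p//400) mod 7 = (1937 + 484 - 19 + 4) mod 7 = 2406 mod 7 = 5 -> Saturday (Mon=0 ... Sun=6)
Days before May (Jan-Apr): 120; May 1 index = (5 + 120) mod 7 = 6 -> Sunday
Last day offset: 31 - 1 = 30 days
Weekday index = (6 + 30) mod 7 = 1

Tuesday, May 31


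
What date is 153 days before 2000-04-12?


Start: 2000-04-12, subtract 153 days
Back 12 days from April 12 reaches March 31, 2000 -> 141 left
March 2000 has 31 days -> back to February 29, 2000 -> 110 left
February 2000 has 29 days -> back to January 31, 2000 -> 81 left
January 2000 has 31 days -> back to December 31, 1999 -> 50 left
December 1999 has 31 days -> back to November 30, 1999 -> 19 left
November 1999: 30 - 19 = 11 -> lands on November 11

Result: 1999-11-11


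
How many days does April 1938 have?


April 1938

30 days


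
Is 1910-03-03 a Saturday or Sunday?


Anchor: Jan 1, 1910. With p = 1910 - 1 = 1909: (p + p//4 - p//100 + p//400) mod 7 = (1909 + 477 - 19 + 4) mod 7 = 2371 mod 7 = 5 -> Saturday (Mon=0 ... Sun=6)
Day of year: 62; offset = 61
Weekday index = (5 + 61) mod 7 = 3 -> Thursday
Weekend days: Saturday, Sunday

No


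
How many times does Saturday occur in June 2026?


June 2026 has 30 days
Anchor: Jan 1, 2026. With p = 2026 - 1 = 2025: (p + p//4 - p//100 + p//400) mod 7 = (2025 + 506 - 20 + 5) mod 7 = 2516 mod 7 = 3 -> Thursday (Mon=0 ... Sun=6)
Days before June (Jan-May): 151; June 1 index = (3 + 151) mod 7 = 0 -> Monday
First Saturday is June 6
Saturdays: 6, 13, 20, 27

4 Saturdays


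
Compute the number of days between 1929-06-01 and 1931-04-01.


From 1929-06-01 to 1931-04-01
1929-06-01: days before June = 31 + 28 + 31 + 30 + 31 = 151 (1929 is not a leap year); day of year = 151 + 1 = 152
1931-04-01: days before April = 31 + 28 + 31 = 90 (1931 is not a leap year); day of year = 90 + 1 = 91
Rest of 1929: 365 - 152 = 213
Full years 1930 (365): 365
Total = 213 + 365 + 91 = 669

669 days


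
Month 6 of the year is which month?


Month 6 of 12

June


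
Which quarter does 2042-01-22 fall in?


Month: January (month 1)
Q1: Jan-Mar, Q2: Apr-Jun, Q3: Jul-Sep, Q4: Oct-Dec

Q1


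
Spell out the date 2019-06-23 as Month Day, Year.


ISO 2019-06-23 parses as year=2019, month=06, day=23
Month 6 -> June

June 23, 2019


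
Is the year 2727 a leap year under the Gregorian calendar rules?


Gregorian leap year rule: divisible by 4, but not by 100, unless also by 400.
2727 is not divisible by 4 -> not a leap year

No


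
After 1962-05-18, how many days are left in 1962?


Day of year: 138 of 365
Remaining = 365 - 138

227 days


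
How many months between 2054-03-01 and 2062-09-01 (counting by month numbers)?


From March 2054 to September 2062
8 years * 12 = 96 months, plus 6 months = 102

102 months


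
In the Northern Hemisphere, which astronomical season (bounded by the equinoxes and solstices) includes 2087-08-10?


Date: August 10
Astronomical Summer (approx.; exact equinox/solstice day varies by year): June 21 to September 21
August 10 falls within the Summer window

Summer


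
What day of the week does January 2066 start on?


Target: January 1, 2066
Anchor: Jan 1, 2066. With p = 2066 - 1 = 2065: (p + p//4 - p//100 + p//400) mod 7 = (2065 + 516 - 20 + 5) mod 7 = 2566 mod 7 = 4 -> Friday (Mon=0 ... Sun=6)
Offset from anchor: 0 days
Weekday index = (4 + 0) mod 7 = 4

Friday


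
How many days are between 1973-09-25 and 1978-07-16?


From 1973-09-25 to 1978-07-16
1973-09-25: days before September = 31 + 28 + 31 + 30 + 31 + 30 + 31 + 31 = 243 (1973 is not a leap year); day of year = 243 + 25 = 268
1978-07-16: days before July = 31 + 28 + 31 + 30 + 31 + 30 = 181 (1978 is not a leap year); day of year = 181 + 16 = 197
Rest of 1973: 365 - 268 = 97
Full years 1974 (365), 1975 (365), 1976 (366), 1977 (365): 1461
Total = 97 + 1461 + 197 = 1755

1755 days


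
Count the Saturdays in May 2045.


May 2045 has 31 days
Anchor: Jan 1, 2045. With p = 2045 - 1 = 2044: (p + p//4 - p//100 + p//400) mod 7 = (2044 + 511 - 20 + 5) mod 7 = 2540 mod 7 = 6 -> Sunday (Mon=0 ... Sun=6)
Days before May (Jan-Apr): 120; May 1 index = (6 + 120) mod 7 = 0 -> Monday
First Saturday is May 6
Saturdays: 6, 13, 20, 27

4 Saturdays


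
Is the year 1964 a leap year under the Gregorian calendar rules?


Gregorian leap year rule: divisible by 4, but not by 100, unless also by 400.
1964 is divisible by 4 but not 100 -> leap year

Yes


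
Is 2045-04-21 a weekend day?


Anchor: Jan 1, 2045. With p = 2045 - 1 = 2044: (p + p//4 - p//100 + p//400) mod 7 = (2044 + 511 - 20 + 5) mod 7 = 2540 mod 7 = 6 -> Sunday (Mon=0 ... Sun=6)
Day of year: 111; offset = 110
Weekday index = (6 + 110) mod 7 = 4 -> Friday
Weekend days: Saturday, Sunday

No


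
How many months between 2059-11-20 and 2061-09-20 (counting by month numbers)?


From November 2059 to September 2061
2 years * 12 = 24 months, minus 2 months = 22

22 months


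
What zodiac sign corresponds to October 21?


Date: October 21
Conventional tropical zodiac dates: Libra from September 23 onward; Scorpio starts October 23
October 21 falls within the Libra range

Libra


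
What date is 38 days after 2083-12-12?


Start: 2083-12-12, add 38 days
December 2083 has 31 days: 31 - 12 = 19 days to December 31 -> 19 left
January 2084: 19 <= 31 -> lands on January 19

Result: 2084-01-19


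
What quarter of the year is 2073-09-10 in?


Month: September (month 9)
Q1: Jan-Mar, Q2: Apr-Jun, Q3: Jul-Sep, Q4: Oct-Dec

Q3


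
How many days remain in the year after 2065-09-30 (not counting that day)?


Day of year: 273 of 365
Remaining = 365 - 273

92 days


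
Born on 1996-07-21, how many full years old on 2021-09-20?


Birth: 1996-07-21
Reference: 2021-09-20
Year difference: 2021 - 1996 = 25

25 years old


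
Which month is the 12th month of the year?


Month 12 of 12

December


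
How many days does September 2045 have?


September 2045

30 days


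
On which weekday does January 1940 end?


January 1940 has 31 days
Anchor: Jan 1, 1940. With p = 1940 - 1 = 1939: (p + p//4 - p//100 + p//400) mod 7 = (1939 + 484 - 19 + 4) mod 7 = 2408 mod 7 = 0 -> Monday (Mon=0 ... Sun=6)
January 1 is the anchor itself -> Monday
Last day offset: 31 - 1 = 30 days
Weekday index = (0 + 30) mod 7 = 2

Wednesday, January 31


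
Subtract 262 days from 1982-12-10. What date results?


Start: 1982-12-10, subtract 262 days
Back 10 days from December 10 reaches November 30, 1982 -> 252 left
November 1982 has 30 days -> back to October 31, 1982 -> 222 left
October 1982 has 31 days -> back to September 30, 1982 -> 191 left
September 1982 has 30 days -> back to August 31, 1982 -> 161 left
August 1982 has 31 days -> back to July 31, 1982 -> 130 left
July 1982 has 31 days -> back to June 30, 1982 -> 99 left
June 1982 has 30 days -> back to May 31, 1982 -> 69 left
May 1982 has 31 days -> back to April 30, 1982 -> 38 left
April 1982 has 30 days -> back to March 31, 1982 -> 8 left
March 1982: 31 - 8 = 23 -> lands on March 23

Result: 1982-03-23


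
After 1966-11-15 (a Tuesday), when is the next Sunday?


Current: Tuesday
Target: Sunday
Days ahead: 5

Next Sunday: 1966-11-20


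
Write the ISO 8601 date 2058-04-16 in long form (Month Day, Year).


ISO 2058-04-16 parses as year=2058, month=04, day=16
Month 4 -> April

April 16, 2058


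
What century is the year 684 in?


Century = (year - 1) // 100 + 1
= (684 - 1) // 100 + 1
= 683 // 100 + 1
= 6 + 1

7th century


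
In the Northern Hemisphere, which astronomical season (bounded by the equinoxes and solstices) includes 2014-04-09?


Date: April 9
Astronomical Spring (approx.; exact equinox/solstice day varies by year): March 20 to June 20
April 9 falls within the Spring window

Spring


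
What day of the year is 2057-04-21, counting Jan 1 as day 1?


Date: April 21, 2057
Days in months 1 through 3: 90
Plus 21 days in April

Day of year: 111


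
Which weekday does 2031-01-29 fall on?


Date: January 29, 2031
Anchor: Jan 1, 2031. With p = 2031 - 1 = 2030: (p + p//4 - p//100 + p//400) mod 7 = (2030 + 507 - 20 + 5) mod 7 = 2522 mod 7 = 2 -> Wednesday (Mon=0 ... Sun=6)
Days into year = 29 - 1 = 28
Weekday index = (2 + 28) mod 7 = 2

Day of the week: Wednesday


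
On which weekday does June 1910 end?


June 1910 has 30 days
Anchor: Jan 1, 1910. With p = 1910 - 1 = 1909: (p + p//4 - p//100 + p//400) mod 7 = (1909 + 477 - 19 + 4) mod 7 = 2371 mod 7 = 5 -> Saturday (Mon=0 ... Sun=6)
Days before June (Jan-May): 151; June 1 index = (5 + 151) mod 7 = 2 -> Wednesday
Last day offset: 30 - 1 = 29 days
Weekday index = (2 + 29) mod 7 = 3

Thursday, June 30


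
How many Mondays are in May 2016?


May 2016 has 31 days
Anchor: Jan 1, 2016. With p = 2016 - 1 = 2015: (p + p//4 - p//100 + p//400) mod 7 = (2015 + 503 - 20 + 5) mod 7 = 2503 mod 7 = 4 -> Friday (Mon=0 ... Sun=6)
Days before May (Jan-Apr): 121; May 1 index = (4 + 121) mod 7 = 6 -> Sunday
First Monday is May 2
Mondays: 2, 9, 16, 23, 30

5 Mondays


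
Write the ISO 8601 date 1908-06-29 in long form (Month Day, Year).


ISO 1908-06-29 parses as year=1908, month=06, day=29
Month 6 -> June

June 29, 1908


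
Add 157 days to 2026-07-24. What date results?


Start: 2026-07-24, add 157 days
July 2026 has 31 days: 31 - 24 = 7 days to July 31 -> 150 left
August 2026 has 31 days -> 119 left
September 2026 has 30 days -> 89 left
October 2026 has 31 days -> 58 left
November 2026 has 30 days -> 28 left
December 2026: 28 <= 31 -> lands on December 28

Result: 2026-12-28


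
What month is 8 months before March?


March is month 3
3 - 8 = -5; wrap: -5 + 12 = 7

July


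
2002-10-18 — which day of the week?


Date: October 18, 2002
Anchor: Jan 1, 2002. With p = 2002 - 1 = 2001: (p + p//4 - p//100 + p//400) mod 7 = (2001 + 500 - 20 + 5) mod 7 = 2486 mod 7 = 1 -> Tuesday (Mon=0 ... Sun=6)
Days before October (Jan-Sep): 273; offset = 273 + 18 - 1 = 290
Weekday index = (1 + 290) mod 7 = 4

Day of the week: Friday


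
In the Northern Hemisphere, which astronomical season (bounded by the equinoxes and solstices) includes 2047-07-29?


Date: July 29
Astronomical Summer (approx.; exact equinox/solstice day varies by year): June 21 to September 21
July 29 falls within the Summer window

Summer


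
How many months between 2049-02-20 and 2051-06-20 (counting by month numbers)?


From February 2049 to June 2051
2 years * 12 = 24 months, plus 4 months = 28

28 months


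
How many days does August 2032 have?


August 2032

31 days


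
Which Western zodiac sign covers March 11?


Date: March 11
Conventional tropical zodiac dates: Pisces from February 19 onward; Aries starts March 21
March 11 falls within the Pisces range

Pisces


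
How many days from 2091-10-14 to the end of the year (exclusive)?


Day of year: 287 of 365
Remaining = 365 - 287

78 days


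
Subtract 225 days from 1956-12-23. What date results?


Start: 1956-12-23, subtract 225 days
Back 23 days from December 23 reaches November 30, 1956 -> 202 left
November 1956 has 30 days -> back to October 31, 1956 -> 172 left
October 1956 has 31 days -> back to September 30, 1956 -> 141 left
September 1956 has 30 days -> back to August 31, 1956 -> 111 left
August 1956 has 31 days -> back to July 31, 1956 -> 80 left
July 1956 has 31 days -> back to June 30, 1956 -> 49 left
June 1956 has 30 days -> back to May 31, 1956 -> 19 left
May 1956: 31 - 19 = 12 -> lands on May 12

Result: 1956-05-12


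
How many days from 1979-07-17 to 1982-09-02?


From 1979-07-17 to 1982-09-02
1979-07-17: days before July = 31 + 28 + 31 + 30 + 31 + 30 = 181 (1979 is not a leap year); day of year = 181 + 17 = 198
1982-09-02: days before September = 31 + 28 + 31 + 30 + 31 + 30 + 31 + 31 = 243 (1982 is not a leap year); day of year = 243 + 2 = 245
Rest of 1979: 365 - 198 = 167
Full years 1980 (366), 1981 (365): 731
Total = 167 + 731 + 245 = 1143

1143 days


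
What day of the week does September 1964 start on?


Target: September 1, 1964
Anchor: Jan 1, 1964. With p = 1964 - 1 = 1963: (p + p//4 - p//100 + p//400) mod 7 = (1963 + 490 - 19 + 4) mod 7 = 2438 mod 7 = 2 -> Wednesday (Mon=0 ... Sun=6)
Days before September (Jan-Aug): 244 days
Weekday index = (2 + 244) mod 7 = 1

Tuesday


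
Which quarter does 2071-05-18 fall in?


Month: May (month 5)
Q1: Jan-Mar, Q2: Apr-Jun, Q3: Jul-Sep, Q4: Oct-Dec

Q2


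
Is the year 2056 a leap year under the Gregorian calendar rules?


Gregorian leap year rule: divisible by 4, but not by 100, unless also by 400.
2056 is divisible by 4 but not 100 -> leap year

Yes


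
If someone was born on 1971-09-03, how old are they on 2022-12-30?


Birth: 1971-09-03
Reference: 2022-12-30
Year difference: 2022 - 1971 = 51

51 years old


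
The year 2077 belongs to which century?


Century = (year - 1) // 100 + 1
= (2077 - 1) // 100 + 1
= 2076 // 100 + 1
= 20 + 1

21st century


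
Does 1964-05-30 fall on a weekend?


Anchor: Jan 1, 1964. With p = 1964 - 1 = 1963: (p + p//4 - p//100 + p//400) mod 7 = (1963 + 490 - 19 + 4) mod 7 = 2438 mod 7 = 2 -> Wednesday (Mon=0 ... Sun=6)
Day of year: 151; offset = 150
Weekday index = (2 + 150) mod 7 = 5 -> Saturday
Weekend days: Saturday, Sunday

Yes


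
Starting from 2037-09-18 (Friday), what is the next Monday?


Current: Friday
Target: Monday
Days ahead: 3

Next Monday: 2037-09-21


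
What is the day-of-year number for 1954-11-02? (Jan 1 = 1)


Date: November 2, 1954
Days in months 1 through 10: 304
Plus 2 days in November

Day of year: 306


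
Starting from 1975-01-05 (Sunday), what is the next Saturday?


Current: Sunday
Target: Saturday
Days ahead: 6

Next Saturday: 1975-01-11


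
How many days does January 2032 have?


January 2032

31 days


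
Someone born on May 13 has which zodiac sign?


Date: May 13
Conventional tropical zodiac dates: Taurus from April 20 onward; Gemini starts May 21
May 13 falls within the Taurus range

Taurus


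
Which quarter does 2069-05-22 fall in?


Month: May (month 5)
Q1: Jan-Mar, Q2: Apr-Jun, Q3: Jul-Sep, Q4: Oct-Dec

Q2


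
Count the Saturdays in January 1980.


January 1980 has 31 days
Anchor: Jan 1, 1980. With p = 1980 - 1 = 1979: (p + p//4 - p//100 + p//400) mod 7 = (1979 + 494 - 19 + 4) mod 7 = 2458 mod 7 = 1 -> Tuesday (Mon=0 ... Sun=6)
January 1 is the anchor itself -> Tuesday
First Saturday is January 5
Saturdays: 5, 12, 19, 26

4 Saturdays


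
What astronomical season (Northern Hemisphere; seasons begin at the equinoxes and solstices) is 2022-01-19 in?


Date: January 19
Astronomical Winter (approx.; exact equinox/solstice day varies by year): December 21 to March 19
January 19 falls within the Winter window

Winter


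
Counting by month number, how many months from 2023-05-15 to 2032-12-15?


From May 2023 to December 2032
9 years * 12 = 108 months, plus 7 months = 115

115 months


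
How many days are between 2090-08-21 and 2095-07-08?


From 2090-08-21 to 2095-07-08
2090-08-21: days before August = 31 + 28 + 31 + 30 + 31 + 30 + 31 = 212 (2090 is not a leap year); day of year = 212 + 21 = 233
2095-07-08: days before July = 31 + 28 + 31 + 30 + 31 + 30 = 181 (2095 is not a leap year); day of year = 181 + 8 = 189
Rest of 2090: 365 - 233 = 132
Full years 2091 (365), 2092 (366), 2093 (365), 2094 (365): 1461
Total = 132 + 1461 + 189 = 1782

1782 days
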